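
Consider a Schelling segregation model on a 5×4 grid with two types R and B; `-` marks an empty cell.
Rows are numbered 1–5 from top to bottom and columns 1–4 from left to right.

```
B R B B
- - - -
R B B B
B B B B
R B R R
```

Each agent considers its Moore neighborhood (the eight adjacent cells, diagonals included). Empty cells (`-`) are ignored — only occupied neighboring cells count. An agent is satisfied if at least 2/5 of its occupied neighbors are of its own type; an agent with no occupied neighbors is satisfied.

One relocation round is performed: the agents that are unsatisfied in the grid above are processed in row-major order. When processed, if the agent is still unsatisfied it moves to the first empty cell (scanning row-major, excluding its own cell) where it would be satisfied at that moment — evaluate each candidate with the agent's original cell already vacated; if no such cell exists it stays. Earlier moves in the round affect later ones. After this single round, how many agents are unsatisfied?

2

Initially unsatisfied (in order): (1,1), (1,2), (3,1), (5,1), (5,3), (5,4).
  (1,1) → (2,2).
  (1,2): no empty cell satisfies it; stays.
  (3,1) → (1,1).
  (5,1) → (2,1).
  (5,3): no empty cell satisfies it; stays.
  (5,4): no empty cell satisfies it; stays.
Resulting grid:
R R B B
R B - -
- B B B
B B B B
- B R R
Unsatisfied now: (5,3), (5,4).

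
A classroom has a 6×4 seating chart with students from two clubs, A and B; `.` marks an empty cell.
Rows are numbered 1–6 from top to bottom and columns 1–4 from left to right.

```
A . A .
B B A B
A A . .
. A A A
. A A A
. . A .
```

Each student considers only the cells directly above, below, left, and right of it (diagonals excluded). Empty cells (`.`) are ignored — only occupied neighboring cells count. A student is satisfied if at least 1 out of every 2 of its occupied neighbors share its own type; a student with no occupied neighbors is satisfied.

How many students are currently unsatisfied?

5

Row 1: (1,1)A 0/1 ✗ · (1,3)A 1/1 ✓
Row 2: (2,1)B 1/3 ✗ · (2,2)B 1/3 ✗ · (2,3)A 1/3 ✗ · (2,4)B 0/1 ✗
Row 3: (3,1)A 1/2 ✓ · (3,2)A 2/3 ✓
Row 4: (4,2)A 3/3 ✓ · (4,3)A 3/3 ✓ · (4,4)A 2/2 ✓
Row 5: (5,2)A 2/2 ✓ · (5,3)A 4/4 ✓ · (5,4)A 2/2 ✓
Row 6: (6,3)A 1/1 ✓
Unsatisfied: (1,1), (2,1), (2,2), (2,3), (2,4) — 5 in total.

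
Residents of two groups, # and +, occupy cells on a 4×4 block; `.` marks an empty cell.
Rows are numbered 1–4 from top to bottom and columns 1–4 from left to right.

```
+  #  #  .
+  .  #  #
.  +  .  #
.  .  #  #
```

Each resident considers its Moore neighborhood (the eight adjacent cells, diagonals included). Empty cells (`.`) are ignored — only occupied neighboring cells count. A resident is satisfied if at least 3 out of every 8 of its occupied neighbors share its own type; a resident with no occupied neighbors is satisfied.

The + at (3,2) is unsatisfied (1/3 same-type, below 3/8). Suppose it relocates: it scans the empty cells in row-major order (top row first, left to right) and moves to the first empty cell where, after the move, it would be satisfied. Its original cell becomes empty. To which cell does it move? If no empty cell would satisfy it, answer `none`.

(2,2)

Vacating (3,2). Empty cells in order:
  (1,4): 0/3 same-type → still unsatisfied.
  (2,2): 2/5 same-type → satisfied — stop here.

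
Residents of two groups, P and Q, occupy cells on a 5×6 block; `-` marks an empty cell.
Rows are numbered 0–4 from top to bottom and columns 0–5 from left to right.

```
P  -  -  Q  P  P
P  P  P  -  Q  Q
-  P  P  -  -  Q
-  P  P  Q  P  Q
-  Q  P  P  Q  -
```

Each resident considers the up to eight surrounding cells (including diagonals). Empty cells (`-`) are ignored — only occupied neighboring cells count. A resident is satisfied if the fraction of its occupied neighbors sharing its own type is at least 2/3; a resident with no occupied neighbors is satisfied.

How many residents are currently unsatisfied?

11

Row 0: (0,0)P 2/2 ok · (0,3)Q 1/3 unhappy · (0,4)P 1/4 unhappy · (0,5)P 1/3 unhappy
Row 1: (1,0)P 3/3 ok · (1,1)P 5/5 ok · (1,2)P 3/4 ok · (1,4)Q 3/5 unhappy · (1,5)Q 2/4 unhappy
Row 2: (2,1)P 6/6 ok · (2,2)P 5/6 ok · (2,5)Q 3/4 ok
Row 3: (3,1)P 4/5 ok · (3,2)P 5/7 ok · (3,3)Q 1/6 unhappy · (3,4)P 1/5 unhappy · (3,5)Q 2/3 ok
Row 4: (4,1)Q 0/3 unhappy · (4,2)P 3/5 unhappy · (4,3)P 3/5 unhappy · (4,4)Q 2/4 unhappy
Unsatisfied: (0,3), (0,4), (0,5), (1,4), (1,5), (3,3), (3,4), (4,1), (4,2), (4,3), (4,4) — 11 in total.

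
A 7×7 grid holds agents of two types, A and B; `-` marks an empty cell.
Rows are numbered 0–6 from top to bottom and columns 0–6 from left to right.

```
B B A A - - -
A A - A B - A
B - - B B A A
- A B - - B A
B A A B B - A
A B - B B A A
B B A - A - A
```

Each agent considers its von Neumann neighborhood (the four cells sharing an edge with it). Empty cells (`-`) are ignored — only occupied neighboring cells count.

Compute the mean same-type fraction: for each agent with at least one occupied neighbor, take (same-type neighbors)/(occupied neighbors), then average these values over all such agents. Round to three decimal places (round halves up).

0.505

Row 0: (0,0)B 1/2 · (0,1)B 1/3 · (0,2)A 1/2 · (0,3)A 2/2
Row 1: (1,0)A 1/3 · (1,1)A 1/2 · (1,3)A 1/3 · (1,4)B 1/2 · (1,6)A 1/1
Row 2: (2,0)B 0/1 · (2,3)B 1/2 · (2,4)B 2/3 · (2,5)A 1/3 · (2,6)A 3/3
Row 3: (3,1)A 1/2 · (3,2)B 0/2 · (3,5)B 0/2 · (3,6)A 2/3
Row 4: (4,0)B 0/2 · (4,1)A 2/4 · (4,2)A 1/3 · (4,3)B 2/3 · (4,4)B 2/2 · (4,6)A 2/2
Row 5: (5,0)A 0/3 · (5,1)B 1/3 · (5,3)B 2/2 · (5,4)B 2/4 · (5,5)A 1/2 · (5,6)A 3/3
Row 6: (6,0)B 1/2 · (6,1)B 2/3 · (6,2)A 0/1 · (6,4)A 0/1 · (6,6)A 1/1
Sum over 35 agents: 1/2 + 1/3 + 1/2 + 2/2 + 1/3 + 1/2 + 1/3 + 1/2 + 1/1 + 0/1 + 1/2 + 2/3 + 1/3 + 3/3 + 1/2 + 0/2 + 0/2 + 2/3 + 0/2 + 2/4 + 1/3 + 2/3 + 2/2 + 2/2 + 0/3 + 1/3 + 2/2 + 2/4 + 1/2 + 3/3 + 1/2 + 2/3 + 0/1 + 0/1 + 1/1 = 53/3; mean = 53/3 ÷ 35 = 53/105 = 0.504761… → 0.505.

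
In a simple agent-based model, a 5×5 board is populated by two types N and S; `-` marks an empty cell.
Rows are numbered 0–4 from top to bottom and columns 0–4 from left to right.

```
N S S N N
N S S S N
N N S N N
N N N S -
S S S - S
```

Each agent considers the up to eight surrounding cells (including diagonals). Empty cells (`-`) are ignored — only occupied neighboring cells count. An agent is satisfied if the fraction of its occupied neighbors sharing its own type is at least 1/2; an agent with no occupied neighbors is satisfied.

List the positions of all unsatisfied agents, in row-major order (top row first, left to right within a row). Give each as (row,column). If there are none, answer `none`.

Row 0: (0,0)N 1/3 unhappy · (0,1)S 3/5 ok · (0,2)S 4/5 ok · (0,3)N 2/5 unhappy · (0,4)N 2/3 ok
Row 1: (1,0)N 3/5 ok · (1,1)S 4/8 ok · (1,2)S 5/8 ok · (1,3)S 3/8 unhappy · (1,4)N 4/5 ok
Row 2: (2,0)N 4/5 ok · (2,1)N 5/8 ok · (2,2)S 4/8 ok · (2,3)N 3/7 unhappy · (2,4)N 2/4 ok
Row 3: (3,0)N 3/5 ok · (3,1)N 4/8 ok · (3,2)N 3/7 unhappy · (3,3)S 3/6 ok
Row 4: (4,0)S 1/3 unhappy · (4,1)S 2/5 unhappy · (4,2)S 2/4 ok · (4,4)S 1/1 ok

(0,0), (0,3), (1,3), (2,3), (3,2), (4,0), (4,1)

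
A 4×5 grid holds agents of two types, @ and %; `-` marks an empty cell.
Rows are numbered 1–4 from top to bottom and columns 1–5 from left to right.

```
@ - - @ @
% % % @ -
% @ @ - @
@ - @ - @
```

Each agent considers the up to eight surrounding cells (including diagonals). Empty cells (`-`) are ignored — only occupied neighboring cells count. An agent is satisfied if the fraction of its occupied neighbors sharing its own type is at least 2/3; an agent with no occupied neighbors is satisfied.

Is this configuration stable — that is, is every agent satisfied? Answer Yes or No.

Row 1: (1,1)@ 0/2 ✗ · (1,4)@ 2/3 ✓ · (1,5)@ 2/2 ✓
Row 2: (2,1)% 2/4 ✗ · (2,2)% 3/6 ✗ · (2,3)% 1/5 ✗ · (2,4)@ 4/5 ✓
Row 3: (3,1)% 2/4 ✗ · (3,2)@ 3/7 ✗ · (3,3)@ 3/5 ✗ · (3,5)@ 2/2 ✓
Row 4: (4,1)@ 1/2 ✗ · (4,3)@ 2/2 ✓ · (4,5)@ 1/1 ✓
For instance (1,1) has only 0/2 same-type neighbors, below 2/3.

No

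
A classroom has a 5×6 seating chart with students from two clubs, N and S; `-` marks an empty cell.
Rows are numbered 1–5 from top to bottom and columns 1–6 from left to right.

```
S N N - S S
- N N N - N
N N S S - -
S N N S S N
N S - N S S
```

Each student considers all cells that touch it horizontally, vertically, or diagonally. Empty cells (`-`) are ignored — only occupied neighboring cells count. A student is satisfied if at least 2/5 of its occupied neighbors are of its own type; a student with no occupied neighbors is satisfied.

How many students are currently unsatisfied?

9

(1,1)S 0/2 unhappy
(1,2)N 3/4 ok
(1,3)N 4/4 ok
(1,5)S 1/3 unhappy
(1,6)S 1/2 ok
(2,2)N 5/7 ok
(2,3)N 5/7 ok
(2,4)N 2/5 ok
(2,6)N 0/2 unhappy
(3,1)N 3/4 ok
(3,2)N 5/7 ok
(3,3)S 2/8 unhappy
(3,4)S 3/6 ok
(4,1)S 1/5 unhappy
(4,2)N 4/7 ok
(4,3)N 3/7 ok
(4,4)S 4/6 ok
(4,5)S 4/6 ok
(4,6)N 0/3 unhappy
(5,1)N 1/3 unhappy
(5,2)S 1/4 unhappy
(5,4)N 1/4 unhappy
(5,5)S 3/5 ok
(5,6)S 2/3 ok
Unsatisfied: (1,1), (1,5), (2,6), (3,3), (4,1), (4,6), (5,1), (5,2), (5,4) — 9 in total.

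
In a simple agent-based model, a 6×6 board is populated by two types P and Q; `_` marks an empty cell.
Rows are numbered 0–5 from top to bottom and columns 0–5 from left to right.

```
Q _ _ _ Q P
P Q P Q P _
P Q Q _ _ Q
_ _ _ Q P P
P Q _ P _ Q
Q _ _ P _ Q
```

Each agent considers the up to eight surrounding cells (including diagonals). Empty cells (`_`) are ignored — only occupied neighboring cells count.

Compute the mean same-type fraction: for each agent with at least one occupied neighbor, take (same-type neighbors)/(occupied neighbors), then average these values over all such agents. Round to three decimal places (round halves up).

Row 0: (0,0)Q 1/2 · (0,4)Q 1/3 · (0,5)P 1/2
Row 1: (1,0)P 1/4 · (1,1)Q 3/6 · (1,2)P 0/4 · (1,3)Q 2/4 · (1,4)P 1/4
Row 2: (2,0)P 1/3 · (2,1)Q 2/5 · (2,2)Q 4/5 · (2,5)Q 0/3
Row 3: (3,3)Q 1/3 · (3,4)P 2/5 · (3,5)P 1/3
Row 4: (4,0)P 0/2 · (4,1)Q 1/2 · (4,3)P 2/3 · (4,5)Q 1/3
Row 5: (5,0)Q 1/2 · (5,3)P 1/1 · (5,5)Q 1/1
Sum over 22 agents: 1/2 + 1/3 + 1/2 + 1/4 + 3/6 + 0/4 + 2/4 + 1/4 + 1/3 + 2/5 + 4/5 + 0/3 + 1/3 + 2/5 + 1/3 + 0/2 + 1/2 + 2/3 + 1/3 + 1/2 + 1/1 + 1/1 = 283/30; mean = 283/30 ÷ 22 = 283/660 = 0.428787… → 0.429.

0.429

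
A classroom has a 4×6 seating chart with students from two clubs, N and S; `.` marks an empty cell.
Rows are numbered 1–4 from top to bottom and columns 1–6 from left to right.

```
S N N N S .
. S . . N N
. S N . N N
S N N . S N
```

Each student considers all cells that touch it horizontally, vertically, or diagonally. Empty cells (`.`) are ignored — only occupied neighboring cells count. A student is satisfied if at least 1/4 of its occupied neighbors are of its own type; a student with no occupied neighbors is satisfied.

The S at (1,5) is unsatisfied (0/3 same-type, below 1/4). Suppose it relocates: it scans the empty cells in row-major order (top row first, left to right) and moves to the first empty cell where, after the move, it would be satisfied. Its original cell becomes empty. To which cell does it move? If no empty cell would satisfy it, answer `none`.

(2,1)

Vacating (1,5). Empty cells in order:
  (1,6): 0/2 same-type → still unsatisfied.
  (2,1): 3/4 same-type → satisfied — stop here.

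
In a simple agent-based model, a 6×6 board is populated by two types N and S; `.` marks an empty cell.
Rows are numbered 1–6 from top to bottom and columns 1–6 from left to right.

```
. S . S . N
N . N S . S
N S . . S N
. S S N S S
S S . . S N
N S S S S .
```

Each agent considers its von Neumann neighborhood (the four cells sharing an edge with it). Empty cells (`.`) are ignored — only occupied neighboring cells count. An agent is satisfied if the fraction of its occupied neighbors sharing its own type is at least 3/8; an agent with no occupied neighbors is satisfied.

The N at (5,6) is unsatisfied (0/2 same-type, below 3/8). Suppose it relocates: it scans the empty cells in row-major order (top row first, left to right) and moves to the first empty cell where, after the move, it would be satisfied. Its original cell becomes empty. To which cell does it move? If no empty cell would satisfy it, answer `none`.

(1,1)

Vacating (5,6). Empty cells in order:
  (1,1): 1/2 same-type → satisfied — stop here.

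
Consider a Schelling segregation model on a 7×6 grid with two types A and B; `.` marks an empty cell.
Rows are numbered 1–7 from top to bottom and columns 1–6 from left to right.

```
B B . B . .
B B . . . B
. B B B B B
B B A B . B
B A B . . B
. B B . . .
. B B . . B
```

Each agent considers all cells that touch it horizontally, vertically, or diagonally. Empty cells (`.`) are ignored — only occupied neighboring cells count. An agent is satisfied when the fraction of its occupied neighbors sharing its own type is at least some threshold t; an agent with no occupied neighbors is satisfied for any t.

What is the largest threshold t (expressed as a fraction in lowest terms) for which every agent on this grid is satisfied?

Row 1: (1,1)B 3/3 · (1,2)B 3/3 · (1,4)B — no occupied neighbors
Row 2: (2,1)B 4/4 · (2,2)B 5/5 · (2,6)B 2/2
Row 3: (3,2)B 5/6 · (3,3)B 5/6 · (3,4)B 3/4 · (3,5)B 5/5 · (3,6)B 3/3
Row 4: (4,1)B 3/4 · (4,2)B 5/7 · (4,3)A 1/7 · (4,4)B 4/5 · (4,6)B 3/3
Row 5: (5,1)B 3/4 · (5,2)A 1/7 · (5,3)B 4/6 · (5,6)B 1/1
Row 6: (6,2)B 5/6 · (6,3)B 4/5
Row 7: (7,2)B 3/3 · (7,3)B 3/3 · (7,6)B — no occupied neighbors
The smallest same-type fraction is 1/7 at (4,3), which reduces to 1/7. Any threshold above that leaves this agent unsatisfied.

1/7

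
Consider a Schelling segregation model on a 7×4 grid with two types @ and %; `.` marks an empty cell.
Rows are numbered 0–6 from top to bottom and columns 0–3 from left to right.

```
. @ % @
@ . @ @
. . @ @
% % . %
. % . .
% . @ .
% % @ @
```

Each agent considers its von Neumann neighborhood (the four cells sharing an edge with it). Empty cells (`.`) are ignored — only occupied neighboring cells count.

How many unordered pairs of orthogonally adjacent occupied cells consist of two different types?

Scan each occupied cell's neighbors to the right and below so each pair is counted once.
From row 0: 3 unlike of 4 pairs (running 3/4).
From row 1: 0 unlike of 3 pairs (running 3/7).
From row 2: 1 unlike of 2 pairs (running 4/9).
From row 3: 0 unlike of 2 pairs (running 4/11).
From row 5: 0 unlike of 2 pairs (running 4/13).
From row 6: 1 unlike of 3 pairs (running 5/16).
Total adjacent occupied pairs: 16; unlike-type pairs: 5.

5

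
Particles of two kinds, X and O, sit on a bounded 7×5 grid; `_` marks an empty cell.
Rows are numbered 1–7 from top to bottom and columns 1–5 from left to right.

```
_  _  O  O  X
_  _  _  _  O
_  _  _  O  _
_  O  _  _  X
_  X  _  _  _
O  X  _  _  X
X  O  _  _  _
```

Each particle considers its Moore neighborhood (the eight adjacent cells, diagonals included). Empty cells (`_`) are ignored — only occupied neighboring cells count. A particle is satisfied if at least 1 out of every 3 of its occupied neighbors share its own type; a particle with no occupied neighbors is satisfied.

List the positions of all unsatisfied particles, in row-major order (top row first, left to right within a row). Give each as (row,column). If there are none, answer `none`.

(1,5), (4,2), (4,5), (6,1)

Row 1: (1,3)O 1/1 satisfied · (1,4)O 2/3 satisfied · (1,5)X 0/2 not
Row 2: (2,5)O 2/3 satisfied
Row 3: (3,4)O 1/2 satisfied
Row 4: (4,2)O 0/1 not · (4,5)X 0/1 not
Row 5: (5,2)X 1/3 satisfied
Row 6: (6,1)O 1/4 not · (6,2)X 2/4 satisfied · (6,5)X 0/0 satisfied
Row 7: (7,1)X 1/3 satisfied · (7,2)O 1/3 satisfied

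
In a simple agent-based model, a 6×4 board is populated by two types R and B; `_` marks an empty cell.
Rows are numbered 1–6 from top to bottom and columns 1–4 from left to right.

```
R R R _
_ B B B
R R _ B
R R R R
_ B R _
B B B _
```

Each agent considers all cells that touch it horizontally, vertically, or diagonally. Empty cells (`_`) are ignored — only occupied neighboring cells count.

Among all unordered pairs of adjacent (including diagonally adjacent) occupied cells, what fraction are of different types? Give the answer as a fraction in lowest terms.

Scan each occupied cell's neighbors to the right and below (and the two forward diagonals) so each pair is counted once.
From row 1: 6 unlike of 8 pairs (running 6/8).
From row 2: 3 unlike of 7 pairs (running 9/15).
From row 3: 2 unlike of 8 pairs (running 11/23).
From row 4: 3 unlike of 9 pairs (running 14/32).
From row 5: 3 unlike of 6 pairs (running 17/38).
From row 6: 0 unlike of 2 pairs (running 17/40).
Total adjacent occupied pairs: 40; unlike-type pairs: 17.
17/40 is already in lowest terms.

17/40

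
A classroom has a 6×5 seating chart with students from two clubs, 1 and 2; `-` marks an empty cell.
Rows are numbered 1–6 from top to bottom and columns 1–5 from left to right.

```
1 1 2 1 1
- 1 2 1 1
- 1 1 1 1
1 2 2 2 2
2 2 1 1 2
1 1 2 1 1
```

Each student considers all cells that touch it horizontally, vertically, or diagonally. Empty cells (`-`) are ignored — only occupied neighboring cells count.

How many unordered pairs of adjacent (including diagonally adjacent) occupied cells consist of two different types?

42

Scan each occupied cell's neighbors to the right and below (and the two forward diagonals) so each pair is counted once.
From row 1: 6 unlike of 15 pairs (running 6/15).
From row 2: 5 unlike of 13 pairs (running 11/28).
From row 3: 10 unlike of 14 pairs (running 21/42).
From row 4: 9 unlike of 17 pairs (running 30/59).
From row 5: 10 unlike of 17 pairs (running 40/76).
From row 6: 2 unlike of 4 pairs (running 42/80).
Total adjacent occupied pairs: 80; unlike-type pairs: 42.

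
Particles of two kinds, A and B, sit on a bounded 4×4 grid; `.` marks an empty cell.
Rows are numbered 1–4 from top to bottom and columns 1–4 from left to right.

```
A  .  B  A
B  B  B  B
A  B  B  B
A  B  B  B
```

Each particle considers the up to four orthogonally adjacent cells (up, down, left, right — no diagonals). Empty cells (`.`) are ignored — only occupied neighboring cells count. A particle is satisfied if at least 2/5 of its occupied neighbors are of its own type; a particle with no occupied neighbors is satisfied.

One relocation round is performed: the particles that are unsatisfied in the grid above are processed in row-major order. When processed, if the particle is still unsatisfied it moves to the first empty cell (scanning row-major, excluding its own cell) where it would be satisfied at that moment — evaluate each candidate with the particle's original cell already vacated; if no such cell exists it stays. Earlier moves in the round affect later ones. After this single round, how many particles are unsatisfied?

Initially unsatisfied (in order): (1,1), (1,4), (2,1), (3,1).
  (1,1): no empty cell satisfies it; stays.
  (1,4): no empty cell satisfies it; stays.
  (2,1) → (1,2).
  (3,1): now satisfied by earlier moves; stays.
Resulting grid:
A B B A
. B B B
A B B B
A B B B
Unsatisfied now: (1,1), (1,4).

2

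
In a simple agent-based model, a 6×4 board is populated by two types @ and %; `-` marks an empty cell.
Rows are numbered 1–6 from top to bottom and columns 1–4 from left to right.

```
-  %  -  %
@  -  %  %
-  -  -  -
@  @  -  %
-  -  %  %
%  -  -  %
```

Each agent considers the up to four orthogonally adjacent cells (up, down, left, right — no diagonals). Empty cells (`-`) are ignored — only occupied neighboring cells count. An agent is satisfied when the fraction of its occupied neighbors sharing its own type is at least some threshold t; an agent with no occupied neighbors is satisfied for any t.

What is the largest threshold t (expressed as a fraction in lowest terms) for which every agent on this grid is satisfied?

(1,2)% — no occupied neighbors
(1,4)% 1/1
(2,1)@ — no occupied neighbors
(2,3)% 1/1
(2,4)% 2/2
(4,1)@ 1/1
(4,2)@ 1/1
(4,4)% 1/1
(5,3)% 1/1
(5,4)% 3/3
(6,1)% — no occupied neighbors
(6,4)% 1/1
The smallest same-type fraction is 1/1 at (1,4), which reduces to 1/1. Any threshold above that leaves this agent unsatisfied.

1/1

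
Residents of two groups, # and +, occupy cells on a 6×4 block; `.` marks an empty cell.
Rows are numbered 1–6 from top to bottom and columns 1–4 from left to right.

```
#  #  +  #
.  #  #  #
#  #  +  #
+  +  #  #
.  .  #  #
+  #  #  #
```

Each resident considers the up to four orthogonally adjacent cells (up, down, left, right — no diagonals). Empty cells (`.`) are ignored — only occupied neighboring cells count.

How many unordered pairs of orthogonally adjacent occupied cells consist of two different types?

Scan each occupied cell's neighbors to the right and below so each pair is counted once.
From row 1: 3 unlike of 6 pairs (running 3/6).
From row 2: 1 unlike of 5 pairs (running 4/11).
From row 3: 5 unlike of 7 pairs (running 9/18).
From row 4: 1 unlike of 5 pairs (running 10/23).
From row 5: 0 unlike of 3 pairs (running 10/26).
From row 6: 1 unlike of 3 pairs (running 11/29).
Total adjacent occupied pairs: 29; unlike-type pairs: 11.

11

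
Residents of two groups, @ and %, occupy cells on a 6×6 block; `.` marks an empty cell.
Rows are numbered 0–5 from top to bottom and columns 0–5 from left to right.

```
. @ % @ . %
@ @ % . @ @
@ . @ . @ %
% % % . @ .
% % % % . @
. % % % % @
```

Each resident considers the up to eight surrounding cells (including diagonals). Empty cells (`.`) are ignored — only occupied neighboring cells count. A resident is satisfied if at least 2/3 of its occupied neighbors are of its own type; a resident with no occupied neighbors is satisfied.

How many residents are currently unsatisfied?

13

(0,1)@ 2/4 not
(0,2)% 1/4 not
(0,3)@ 1/3 not
(0,5)% 0/2 not
(1,0)@ 3/3 satisfied
(1,1)@ 4/6 satisfied
(1,2)% 1/5 not
(1,4)@ 3/5 not
(1,5)@ 2/4 not
(2,0)@ 2/4 not
(2,2)@ 1/4 not
(2,4)@ 3/4 satisfied
(2,5)% 0/4 not
(3,0)% 3/4 satisfied
(3,1)% 5/7 satisfied
(3,2)% 4/5 satisfied
(3,4)@ 2/4 not
(4,0)% 4/4 satisfied
(4,1)% 7/7 satisfied
(4,2)% 7/7 satisfied
(4,3)% 5/6 satisfied
(4,5)@ 2/3 satisfied
(5,1)% 4/4 satisfied
(5,2)% 5/5 satisfied
(5,3)% 4/4 satisfied
(5,4)% 2/4 not
(5,5)@ 1/2 not
Unsatisfied: (0,1), (0,2), (0,3), (0,5), (1,2), (1,4), (1,5), (2,0), (2,2), (2,5), (3,4), (5,4), (5,5) — 13 in total.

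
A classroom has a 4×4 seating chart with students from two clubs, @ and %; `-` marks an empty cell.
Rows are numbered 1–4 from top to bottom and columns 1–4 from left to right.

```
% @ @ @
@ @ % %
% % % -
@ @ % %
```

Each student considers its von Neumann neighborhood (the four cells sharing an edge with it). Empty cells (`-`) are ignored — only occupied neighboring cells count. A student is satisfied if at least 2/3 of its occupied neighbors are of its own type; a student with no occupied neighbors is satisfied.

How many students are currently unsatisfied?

(1,1)% 0/2 ✗
(1,2)@ 2/3 ✓
(1,3)@ 2/3 ✓
(1,4)@ 1/2 ✗
(2,1)@ 1/3 ✗
(2,2)@ 2/4 ✗
(2,3)% 2/4 ✗
(2,4)% 1/2 ✗
(3,1)% 1/3 ✗
(3,2)% 2/4 ✗
(3,3)% 3/3 ✓
(4,1)@ 1/2 ✗
(4,2)@ 1/3 ✗
(4,3)% 2/3 ✓
(4,4)% 1/1 ✓
Unsatisfied: (1,1), (1,4), (2,1), (2,2), (2,3), (2,4), (3,1), (3,2), (4,1), (4,2) — 10 in total.

10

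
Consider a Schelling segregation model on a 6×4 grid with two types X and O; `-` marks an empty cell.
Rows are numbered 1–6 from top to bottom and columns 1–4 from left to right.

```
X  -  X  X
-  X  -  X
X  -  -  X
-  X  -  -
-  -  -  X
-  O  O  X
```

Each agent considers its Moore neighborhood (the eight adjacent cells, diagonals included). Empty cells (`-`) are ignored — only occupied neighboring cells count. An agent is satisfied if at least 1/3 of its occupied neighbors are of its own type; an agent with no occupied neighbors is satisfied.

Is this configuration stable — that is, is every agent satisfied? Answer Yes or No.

Yes

Row 1: (1,1)X 1/1 ok · (1,3)X 3/3 ok · (1,4)X 2/2 ok
Row 2: (2,2)X 3/3 ok · (2,4)X 3/3 ok
Row 3: (3,1)X 2/2 ok · (3,4)X 1/1 ok
Row 4: (4,2)X 1/1 ok
Row 5: (5,4)X 1/2 ok
Row 6: (6,2)O 1/1 ok · (6,3)O 1/3 ok · (6,4)X 1/2 ok
All meet the threshold, so the configuration is stable.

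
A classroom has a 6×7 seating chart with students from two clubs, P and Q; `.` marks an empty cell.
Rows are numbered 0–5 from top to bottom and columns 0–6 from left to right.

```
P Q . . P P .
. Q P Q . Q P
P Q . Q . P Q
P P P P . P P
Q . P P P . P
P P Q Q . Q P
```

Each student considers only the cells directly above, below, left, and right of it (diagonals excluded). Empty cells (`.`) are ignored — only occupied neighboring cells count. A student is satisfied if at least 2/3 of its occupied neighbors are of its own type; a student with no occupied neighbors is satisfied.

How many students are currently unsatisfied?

(0,0)P 0/1 ✗
(0,1)Q 1/2 ✗
(0,4)P 1/1 ✓
(0,5)P 1/2 ✗
(1,1)Q 2/3 ✓
(1,2)P 0/2 ✗
(1,3)Q 1/2 ✗
(1,5)Q 0/3 ✗
(1,6)P 0/2 ✗
(2,0)P 1/2 ✗
(2,1)Q 1/3 ✗
(2,3)Q 1/2 ✗
(2,5)P 1/3 ✗
(2,6)Q 0/3 ✗
(3,0)P 2/3 ✓
(3,1)P 2/3 ✓
(3,2)P 3/3 ✓
(3,3)P 2/3 ✓
(3,5)P 2/2 ✓
(3,6)P 2/3 ✓
(4,0)Q 0/2 ✗
(4,2)P 2/3 ✓
(4,3)P 3/4 ✓
(4,4)P 1/1 ✓
(4,6)P 2/2 ✓
(5,0)P 1/2 ✗
(5,1)P 1/2 ✗
(5,2)Q 1/3 ✗
(5,3)Q 1/2 ✗
(5,5)Q 0/1 ✗
(5,6)P 1/2 ✗
Unsatisfied: (0,0), (0,1), (0,5), (1,2), (1,3), (1,5), (1,6), (2,0), (2,1), (2,3), (2,5), (2,6), (4,0), (5,0), (5,1), (5,2), (5,3), (5,5), (5,6) — 19 in total.

19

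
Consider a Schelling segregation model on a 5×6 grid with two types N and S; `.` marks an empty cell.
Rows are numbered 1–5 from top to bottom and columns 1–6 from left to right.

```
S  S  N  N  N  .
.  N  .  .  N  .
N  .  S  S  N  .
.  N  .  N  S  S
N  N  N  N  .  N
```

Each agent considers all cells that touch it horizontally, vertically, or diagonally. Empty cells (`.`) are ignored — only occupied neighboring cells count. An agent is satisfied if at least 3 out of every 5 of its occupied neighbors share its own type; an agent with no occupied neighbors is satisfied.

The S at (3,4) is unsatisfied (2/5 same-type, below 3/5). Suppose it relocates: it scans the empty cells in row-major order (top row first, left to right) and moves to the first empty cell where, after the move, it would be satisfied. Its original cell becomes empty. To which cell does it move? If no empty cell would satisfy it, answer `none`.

Vacating (3,4). Empty cells in order:
  (1,6): 0/2 same-type → still unsatisfied.
  (2,1): 2/4 same-type → still unsatisfied.
  (2,3): 2/5 same-type → still unsatisfied.
  (2,4): 1/6 same-type → still unsatisfied.
  (2,6): 0/3 same-type → still unsatisfied.
  (3,2): 1/4 same-type → still unsatisfied.
  (3,6): 2/4 same-type → still unsatisfied.
  (4,1): 0/4 same-type → still unsatisfied.
  (4,3): 1/6 same-type → still unsatisfied.
  (5,5): 2/5 same-type → still unsatisfied.

none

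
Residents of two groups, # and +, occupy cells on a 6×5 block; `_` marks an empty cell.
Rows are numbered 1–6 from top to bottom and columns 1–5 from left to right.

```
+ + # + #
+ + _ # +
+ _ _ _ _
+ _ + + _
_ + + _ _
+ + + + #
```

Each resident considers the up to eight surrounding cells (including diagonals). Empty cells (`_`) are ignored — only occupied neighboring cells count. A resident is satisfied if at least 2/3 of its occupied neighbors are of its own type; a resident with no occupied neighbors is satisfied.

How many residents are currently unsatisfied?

6

Row 1: (1,1)+ 3/3 ok · (1,2)+ 3/4 ok · (1,3)# 1/4 unhappy · (1,4)+ 1/4 unhappy · (1,5)# 1/3 unhappy
Row 2: (2,1)+ 4/4 ok · (2,2)+ 4/5 ok · (2,4)# 2/4 unhappy · (2,5)+ 1/3 unhappy
Row 3: (3,1)+ 3/3 ok
Row 4: (4,1)+ 2/2 ok · (4,3)+ 3/3 ok · (4,4)+ 2/2 ok
Row 5: (5,2)+ 6/6 ok · (5,3)+ 6/6 ok
Row 6: (6,1)+ 2/2 ok · (6,2)+ 4/4 ok · (6,3)+ 4/4 ok · (6,4)+ 2/3 ok · (6,5)# 0/1 unhappy
Unsatisfied: (1,3), (1,4), (1,5), (2,4), (2,5), (6,5) — 6 in total.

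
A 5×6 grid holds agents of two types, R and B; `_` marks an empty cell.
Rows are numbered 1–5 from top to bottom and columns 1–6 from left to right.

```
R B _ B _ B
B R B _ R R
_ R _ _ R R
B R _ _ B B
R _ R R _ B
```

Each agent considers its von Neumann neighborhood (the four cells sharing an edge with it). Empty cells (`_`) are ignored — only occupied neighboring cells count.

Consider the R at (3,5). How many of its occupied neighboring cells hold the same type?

Occupied neighbors of (3,5): (2,5)=R, (4,5)=B, (3,6)=R.
Same type (R): 2 of 3.

2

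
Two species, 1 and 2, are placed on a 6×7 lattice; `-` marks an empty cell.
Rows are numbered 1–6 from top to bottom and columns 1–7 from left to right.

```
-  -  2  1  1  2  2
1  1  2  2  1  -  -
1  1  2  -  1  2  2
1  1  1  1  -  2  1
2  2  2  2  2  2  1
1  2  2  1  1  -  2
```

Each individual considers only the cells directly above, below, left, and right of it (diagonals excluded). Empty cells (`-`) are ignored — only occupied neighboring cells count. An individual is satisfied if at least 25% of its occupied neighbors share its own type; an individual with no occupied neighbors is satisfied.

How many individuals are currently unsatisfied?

2

Row 1: (1,3)2 1/2 ok · (1,4)1 1/3 ok · (1,5)1 2/3 ok · (1,6)2 1/2 ok · (1,7)2 1/1 ok
Row 2: (2,1)1 2/2 ok · (2,2)1 2/3 ok · (2,3)2 3/4 ok · (2,4)2 1/3 ok · (2,5)1 2/3 ok
Row 3: (3,1)1 3/3 ok · (3,2)1 3/4 ok · (3,3)2 1/3 ok · (3,5)1 1/2 ok · (3,6)2 2/3 ok · (3,7)2 1/2 ok
Row 4: (4,1)1 2/3 ok · (4,2)1 3/4 ok · (4,3)1 2/4 ok · (4,4)1 1/2 ok · (4,6)2 2/3 ok · (4,7)1 1/3 ok
Row 5: (5,1)2 1/3 ok · (5,2)2 3/4 ok · (5,3)2 3/4 ok · (5,4)2 2/4 ok · (5,5)2 2/3 ok · (5,6)2 2/3 ok · (5,7)1 1/3 ok
Row 6: (6,1)1 0/2 unhappy · (6,2)2 2/3 ok · (6,3)2 2/3 ok · (6,4)1 1/3 ok · (6,5)1 1/2 ok · (6,7)2 0/1 unhappy
Unsatisfied: (6,1), (6,7) — 2 in total.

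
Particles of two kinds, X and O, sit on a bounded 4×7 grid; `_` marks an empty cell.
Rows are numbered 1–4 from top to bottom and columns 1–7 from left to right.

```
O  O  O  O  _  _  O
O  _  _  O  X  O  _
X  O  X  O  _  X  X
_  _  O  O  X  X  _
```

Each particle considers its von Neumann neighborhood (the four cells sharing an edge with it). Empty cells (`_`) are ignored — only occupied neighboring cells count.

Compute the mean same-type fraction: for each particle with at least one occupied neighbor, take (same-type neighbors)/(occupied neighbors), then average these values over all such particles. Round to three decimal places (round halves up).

0.565

(1,1)O 2/2
(1,2)O 2/2
(1,3)O 2/2
(1,4)O 2/2
(1,7)O — no occupied neighbors
(2,1)O 1/2
(2,4)O 2/3
(2,5)X 0/2
(2,6)O 0/2
(3,1)X 0/2
(3,2)O 0/2
(3,3)X 0/3
(3,4)O 2/3
(3,6)X 2/3
(3,7)X 1/1
(4,3)O 1/2
(4,4)O 2/3
(4,5)X 1/2
(4,6)X 2/2
Sum over 18 particles: 2/2 + 2/2 + 2/2 + 2/2 + 1/2 + 2/3 + 0/2 + 0/2 + 0/2 + 0/2 + 0/3 + 2/3 + 2/3 + 1/1 + 1/2 + 2/3 + 1/2 + 2/2 = 61/6; mean = 61/6 ÷ 18 = 61/108 = 0.564814… → 0.565.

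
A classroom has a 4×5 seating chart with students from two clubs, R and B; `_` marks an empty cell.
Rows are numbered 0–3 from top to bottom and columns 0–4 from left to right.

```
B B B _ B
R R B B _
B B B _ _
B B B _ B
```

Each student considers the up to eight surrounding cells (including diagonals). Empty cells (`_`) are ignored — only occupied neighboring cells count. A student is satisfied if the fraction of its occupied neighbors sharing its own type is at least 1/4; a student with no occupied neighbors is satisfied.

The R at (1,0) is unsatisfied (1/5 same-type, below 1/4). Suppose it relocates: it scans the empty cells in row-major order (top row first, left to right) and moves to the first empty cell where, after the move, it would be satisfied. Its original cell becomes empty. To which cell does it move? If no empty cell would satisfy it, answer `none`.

none

Vacating (1,0). Empty cells in order:
  (0,3): 0/4 same-type → still unsatisfied.
  (1,4): 0/2 same-type → still unsatisfied.
  (2,3): 0/5 same-type → still unsatisfied.
  (2,4): 0/2 same-type → still unsatisfied.
  (3,3): 0/3 same-type → still unsatisfied.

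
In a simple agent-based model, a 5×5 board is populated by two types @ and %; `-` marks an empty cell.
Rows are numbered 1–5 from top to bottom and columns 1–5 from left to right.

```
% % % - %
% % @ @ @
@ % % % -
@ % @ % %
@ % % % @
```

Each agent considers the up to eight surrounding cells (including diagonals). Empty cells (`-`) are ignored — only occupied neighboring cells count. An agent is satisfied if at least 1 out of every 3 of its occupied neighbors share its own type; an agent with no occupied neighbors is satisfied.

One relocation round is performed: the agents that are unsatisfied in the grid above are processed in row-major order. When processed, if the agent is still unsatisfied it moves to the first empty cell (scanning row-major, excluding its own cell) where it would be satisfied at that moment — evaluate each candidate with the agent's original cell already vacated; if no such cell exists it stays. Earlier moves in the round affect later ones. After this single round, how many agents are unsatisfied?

3

Initially unsatisfied (in order): (1,5), (2,3), (3,1), (4,3), (5,5).
  (1,5) → (3,5).
  (2,3) → (1,4).
  (3,1) → (1,5).
  (4,3): no empty cell satisfies it; stays.
  (5,5): no empty cell satisfies it; stays.
Resulting grid:
% % % @ @
% % - @ @
- % % % %
@ % @ % %
@ % % % @
Unsatisfied now: (4,1), (4,3), (5,5).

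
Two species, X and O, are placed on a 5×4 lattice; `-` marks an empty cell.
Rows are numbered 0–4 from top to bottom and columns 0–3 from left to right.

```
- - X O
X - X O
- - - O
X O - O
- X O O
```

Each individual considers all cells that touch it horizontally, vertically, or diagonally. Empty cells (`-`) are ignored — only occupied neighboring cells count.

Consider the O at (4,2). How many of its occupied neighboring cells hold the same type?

Occupied neighbors of (4,2): (3,1)=O, (3,3)=O, (4,1)=X, (4,3)=O.
Same type (O): 3 of 4.

3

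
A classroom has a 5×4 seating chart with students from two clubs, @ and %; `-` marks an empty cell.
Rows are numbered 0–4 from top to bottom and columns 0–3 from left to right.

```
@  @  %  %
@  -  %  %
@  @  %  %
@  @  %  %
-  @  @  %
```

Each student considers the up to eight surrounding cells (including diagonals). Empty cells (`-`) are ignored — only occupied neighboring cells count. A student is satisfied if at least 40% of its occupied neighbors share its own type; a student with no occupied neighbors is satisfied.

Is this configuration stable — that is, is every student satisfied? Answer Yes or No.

Yes

Row 0: (0,0)@ 2/2 ✓ · (0,1)@ 2/4 ✓ · (0,2)% 3/4 ✓ · (0,3)% 3/3 ✓
Row 1: (1,0)@ 4/4 ✓ · (1,2)% 5/7 ✓ · (1,3)% 5/5 ✓
Row 2: (2,0)@ 4/4 ✓ · (2,1)@ 4/7 ✓ · (2,2)% 5/7 ✓ · (2,3)% 5/5 ✓
Row 3: (3,0)@ 4/4 ✓ · (3,1)@ 5/7 ✓ · (3,2)% 4/8 ✓ · (3,3)% 4/5 ✓
Row 4: (4,1)@ 3/4 ✓ · (4,2)@ 2/5 ✓ · (4,3)% 2/3 ✓
All meet the threshold, so the configuration is stable.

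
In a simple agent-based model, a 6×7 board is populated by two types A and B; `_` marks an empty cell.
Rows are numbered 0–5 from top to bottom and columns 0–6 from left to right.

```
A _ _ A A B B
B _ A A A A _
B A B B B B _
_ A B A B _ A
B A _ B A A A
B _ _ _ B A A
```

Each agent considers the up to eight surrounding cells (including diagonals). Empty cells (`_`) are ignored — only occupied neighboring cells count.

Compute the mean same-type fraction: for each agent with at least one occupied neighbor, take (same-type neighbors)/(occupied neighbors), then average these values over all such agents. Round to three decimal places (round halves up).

Row 0: (0,0)A 0/1 · (0,3)A 4/4 · (0,4)A 4/5 · (0,5)B 1/4 · (0,6)B 1/2
Row 1: (1,0)B 1/3 · (1,2)A 3/5 · (1,3)A 4/7 · (1,4)A 4/8 · (1,5)A 2/6
Row 2: (2,0)B 1/3 · (2,1)A 2/6 · (2,2)B 2/7 · (2,3)B 4/8 · (2,4)B 3/7 · (2,5)B 2/5
Row 3: (3,1)A 2/6 · (3,2)B 3/7 · (3,3)A 1/7 · (3,4)B 4/7 · (3,6)A 2/3
Row 4: (4,0)B 1/3 · (4,1)A 1/4 · (4,3)B 3/5 · (4,4)A 3/6 · (4,5)A 5/7 · (4,6)A 4/4
Row 5: (5,0)B 1/2 · (5,4)B 1/4 · (5,5)A 4/5 · (5,6)A 3/3
Sum over 31 agents: 0/1 + 4/4 + 4/5 + 1/4 + 1/2 + 1/3 + 3/5 + 4/7 + 4/8 + 2/6 + 1/3 + 2/6 + 2/7 + 4/8 + 3/7 + 2/5 + 2/6 + 3/7 + 1/7 + 4/7 + 2/3 + 1/3 + 1/4 + 3/5 + 3/6 + 5/7 + 4/4 + 1/2 + 1/4 + 4/5 + 3/3 = 6409/420; mean = 6409/420 ÷ 31 = 6409/13020 = 0.492242… → 0.492.

0.492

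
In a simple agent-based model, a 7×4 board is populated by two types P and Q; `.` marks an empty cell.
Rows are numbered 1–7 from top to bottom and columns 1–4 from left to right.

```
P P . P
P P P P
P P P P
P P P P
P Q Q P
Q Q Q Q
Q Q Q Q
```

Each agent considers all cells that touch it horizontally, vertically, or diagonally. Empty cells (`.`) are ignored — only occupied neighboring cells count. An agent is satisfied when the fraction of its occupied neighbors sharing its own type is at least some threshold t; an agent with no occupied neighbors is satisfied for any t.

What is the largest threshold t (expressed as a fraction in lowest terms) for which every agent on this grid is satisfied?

Row 1: (1,1)P 3/3 · (1,2)P 4/4 · (1,4)P 2/2
Row 2: (2,1)P 5/5 · (2,2)P 7/7 · (2,3)P 7/7 · (2,4)P 4/4
Row 3: (3,1)P 5/5 · (3,2)P 8/8 · (3,3)P 8/8 · (3,4)P 5/5
Row 4: (4,1)P 4/5 · (4,2)P 6/8 · (4,3)P 6/8 · (4,4)P 4/5
Row 5: (5,1)P 2/5 · (5,2)Q 4/8 · (5,3)Q 4/8 · (5,4)P 2/5
Row 6: (6,1)Q 4/5 · (6,2)Q 7/8 · (6,3)Q 7/8 · (6,4)Q 4/5
Row 7: (7,1)Q 3/3 · (7,2)Q 5/5 · (7,3)Q 5/5 · (7,4)Q 3/3
The smallest same-type fraction is 2/5 at (5,1), which reduces to 2/5. Any threshold above that leaves this agent unsatisfied.

2/5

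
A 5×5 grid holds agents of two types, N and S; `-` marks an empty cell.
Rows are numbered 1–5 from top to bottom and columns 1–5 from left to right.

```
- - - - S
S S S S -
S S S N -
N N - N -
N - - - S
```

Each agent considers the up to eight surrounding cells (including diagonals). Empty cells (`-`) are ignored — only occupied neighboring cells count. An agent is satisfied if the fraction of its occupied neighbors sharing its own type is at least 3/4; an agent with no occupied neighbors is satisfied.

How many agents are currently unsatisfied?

8

(1,5)S 1/1 satisfied
(2,1)S 3/3 satisfied
(2,2)S 5/5 satisfied
(2,3)S 4/5 satisfied
(2,4)S 3/4 satisfied
(3,1)S 3/5 not
(3,2)S 5/7 not
(3,3)S 4/7 not
(3,4)N 1/4 not
(4,1)N 2/4 not
(4,2)N 2/5 not
(4,4)N 1/3 not
(5,1)N 2/2 satisfied
(5,5)S 0/1 not
Unsatisfied: (3,1), (3,2), (3,3), (3,4), (4,1), (4,2), (4,4), (5,5) — 8 in total.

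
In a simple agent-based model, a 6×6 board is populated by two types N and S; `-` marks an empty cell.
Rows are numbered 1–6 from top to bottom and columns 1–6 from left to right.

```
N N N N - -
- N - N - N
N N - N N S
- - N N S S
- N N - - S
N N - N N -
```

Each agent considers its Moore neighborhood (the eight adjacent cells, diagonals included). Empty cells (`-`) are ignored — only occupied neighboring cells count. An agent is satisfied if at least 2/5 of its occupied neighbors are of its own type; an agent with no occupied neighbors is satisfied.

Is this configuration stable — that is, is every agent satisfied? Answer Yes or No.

(1,1)N 2/2 satisfied
(1,2)N 3/3 satisfied
(1,3)N 4/4 satisfied
(1,4)N 2/2 satisfied
(2,2)N 5/5 satisfied
(2,4)N 4/4 satisfied
(2,6)N 1/2 satisfied
(3,1)N 2/2 satisfied
(3,2)N 3/3 satisfied
(3,4)N 4/5 satisfied
(3,5)N 4/7 satisfied
(3,6)S 2/4 satisfied
(4,3)N 5/5 satisfied
(4,4)N 4/5 satisfied
(4,5)S 3/6 satisfied
(4,6)S 3/4 satisfied
(5,2)N 4/4 satisfied
(5,3)N 5/5 satisfied
(5,6)S 2/3 satisfied
(6,1)N 2/2 satisfied
(6,2)N 3/3 satisfied
(6,4)N 2/2 satisfied
(6,5)N 1/2 satisfied
All meet the threshold, so the configuration is stable.

Yes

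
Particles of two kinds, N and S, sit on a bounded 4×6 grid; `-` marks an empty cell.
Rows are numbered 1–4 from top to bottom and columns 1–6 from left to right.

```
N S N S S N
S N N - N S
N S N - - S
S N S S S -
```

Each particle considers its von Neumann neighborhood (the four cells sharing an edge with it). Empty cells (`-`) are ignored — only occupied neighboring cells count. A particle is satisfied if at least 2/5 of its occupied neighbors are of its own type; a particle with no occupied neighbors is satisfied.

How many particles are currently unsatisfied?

(1,1)N 0/2 ✗
(1,2)S 0/3 ✗
(1,3)N 1/3 ✗
(1,4)S 1/2 ✓
(1,5)S 1/3 ✗
(1,6)N 0/2 ✗
(2,1)S 0/3 ✗
(2,2)N 1/4 ✗
(2,3)N 3/3 ✓
(2,5)N 0/2 ✗
(2,6)S 1/3 ✗
(3,1)N 0/3 ✗
(3,2)S 0/4 ✗
(3,3)N 1/3 ✗
(3,6)S 1/1 ✓
(4,1)S 0/2 ✗
(4,2)N 0/3 ✗
(4,3)S 1/3 ✗
(4,4)S 2/2 ✓
(4,5)S 1/1 ✓
Unsatisfied: (1,1), (1,2), (1,3), (1,5), (1,6), (2,1), (2,2), (2,5), (2,6), (3,1), (3,2), (3,3), (4,1), (4,2), (4,3) — 15 in total.

15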